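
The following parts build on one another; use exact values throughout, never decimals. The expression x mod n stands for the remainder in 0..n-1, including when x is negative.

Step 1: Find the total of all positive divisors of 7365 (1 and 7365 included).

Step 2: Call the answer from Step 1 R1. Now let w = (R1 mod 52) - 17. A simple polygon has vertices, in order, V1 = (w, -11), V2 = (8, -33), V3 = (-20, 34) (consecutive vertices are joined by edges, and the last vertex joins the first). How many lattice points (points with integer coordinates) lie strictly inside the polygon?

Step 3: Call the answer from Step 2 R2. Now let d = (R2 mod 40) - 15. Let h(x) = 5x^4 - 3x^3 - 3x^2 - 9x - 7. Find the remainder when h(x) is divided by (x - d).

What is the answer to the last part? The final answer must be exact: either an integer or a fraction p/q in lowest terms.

774613

Step 1: 7365 = 3 * 5 * 491; sigma = (1 + 3) * (1 + 5) * (1 + 491) = 4 * 6 * 492 = 11808; answer 11808
Step 2: R1 = 11808; w = -13; cross terms: (-13*-33 - 8*-11)=517, (8*34 - -20*-33)=-388, (-20*-11 - -13*34)=662; twice the area = |791| = 791; area = 791/2; boundary points = 1 + 1 + 1 = 3; strictly interior points = area - boundary/2 + 1 = 395; answer 395
Step 3: R2 = 395; d = 20; remainder = value at the root: 5*(20)^4 - 3*(20)^3 - 3*(20)^2 - 9*(20)^1 - 7 = (800000) + (-24000) + (-1200) + (-180) + (-7) = 774613; answer 774613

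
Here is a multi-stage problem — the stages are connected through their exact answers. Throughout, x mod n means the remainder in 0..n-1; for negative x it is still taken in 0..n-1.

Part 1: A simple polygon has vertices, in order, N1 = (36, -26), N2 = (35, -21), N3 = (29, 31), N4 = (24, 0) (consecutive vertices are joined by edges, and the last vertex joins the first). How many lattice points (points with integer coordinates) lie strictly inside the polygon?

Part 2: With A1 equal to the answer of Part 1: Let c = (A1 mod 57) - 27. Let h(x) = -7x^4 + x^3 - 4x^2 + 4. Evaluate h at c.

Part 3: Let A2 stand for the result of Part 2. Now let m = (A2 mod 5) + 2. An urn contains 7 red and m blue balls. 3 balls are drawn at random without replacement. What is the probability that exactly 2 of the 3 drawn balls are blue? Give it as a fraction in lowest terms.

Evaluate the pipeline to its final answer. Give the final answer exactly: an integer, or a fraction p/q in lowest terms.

Part 1: cross terms: (36*-21 - 35*-26)=154, (35*31 - 29*-21)=1694, (29*0 - 24*31)=-744, (24*-26 - 36*0)=-624; twice the area = |480| = 480; area = 240; boundary points = 1 + 2 + 1 + 2 = 6; strictly interior points = area - boundary/2 + 1 = 238; answer 238
Part 2: A1 = 238; c = -17; -7*(-17)^4 + 1*(-17)^3 - 4*(-17)^2 + 4 = (-584647) + (-4913) + (-1156) + (4) = -590712; answer -590712
Part 3: A2 = -590712; m = 5; total draws C(12,3) = 220; favorable C(5,2)*C(7,1) = 70; P = 7/22; answer 7/22

7/22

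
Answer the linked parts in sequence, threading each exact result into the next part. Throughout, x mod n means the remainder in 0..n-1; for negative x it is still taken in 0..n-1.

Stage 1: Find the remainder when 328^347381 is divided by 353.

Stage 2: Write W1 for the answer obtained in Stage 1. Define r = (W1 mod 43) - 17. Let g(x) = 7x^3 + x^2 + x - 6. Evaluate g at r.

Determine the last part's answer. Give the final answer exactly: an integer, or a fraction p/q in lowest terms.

-3534

Stage 1: squarings mod 353: 328^1=328, 328^2=272, 328^4=207, 328^8=136, 328^16=140, 328^32=185, 328^64=337, 328^128=256, 328^256=231, 328^512=58, 328^1024=187, 328^2048=22, 328^4096=131, 328^8192=217, 328^16384=140, 328^32768=185, 328^65536=337, 328^131072=256, 328^262144=231; 328^347381 = 328^1 * 328^4 * 328^16 * 328^32 * 328^64 * 328^128 * 328^1024 * 328^2048 * 328^16384 * 328^65536 * 328^262144 = 9 (mod 353); answer 9
Stage 2: W1 = 9; r = -8; 7*(-8)^3 + 1*(-8)^2 + 1*(-8)^1 - 6 = (-3584) + (64) + (-8) + (-6) = -3534; answer -3534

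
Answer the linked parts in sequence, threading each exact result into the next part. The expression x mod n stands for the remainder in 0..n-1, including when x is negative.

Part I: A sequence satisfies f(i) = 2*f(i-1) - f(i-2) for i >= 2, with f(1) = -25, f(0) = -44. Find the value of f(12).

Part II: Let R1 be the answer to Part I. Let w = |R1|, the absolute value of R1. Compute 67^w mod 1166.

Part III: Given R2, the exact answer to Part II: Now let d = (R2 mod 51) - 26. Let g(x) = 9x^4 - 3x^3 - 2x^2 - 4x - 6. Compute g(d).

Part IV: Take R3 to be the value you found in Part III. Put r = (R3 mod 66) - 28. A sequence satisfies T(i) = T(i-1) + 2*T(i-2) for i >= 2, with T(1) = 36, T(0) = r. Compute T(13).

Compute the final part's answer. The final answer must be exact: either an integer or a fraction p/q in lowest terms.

Part I: f(2) = 2*(-25) - 1*(-44) = -6; iterating: f(2)=-6, f(3)=13, f(4)=32, f(5)=51, f(6)=70, f(7)=89, f(8)=108, f(9)=127, f(10)=146, f(11)=165, f(12)=184; answer 184
Part II: R1 = 184; w = 184; squarings mod 1166: 67^1=67, 67^2=991, 67^4=309, 67^8=1035, 67^16=837, 67^32=969, 67^64=331, 67^128=1123; 67^184 = 67^8 * 67^16 * 67^32 * 67^128 = 705 (mod 1166); answer 705
Part III: R2 = 705; d = 16; 9*(16)^4 - 3*(16)^3 - 2*(16)^2 - 4*(16)^1 - 6 = (589824) + (-12288) + (-512) + (-64) + (-6) = 576954; answer 576954
Part IV: R3 = 576954; r = 20; T(2) = 1*(36) + 2*(20) = 76; iterating: T(2)=76, T(3)=148, T(4)=300, T(5)=596, T(6)=1196, T(7)=2388, T(8)=4780, T(9)=9556, T(10)=19116, T(11)=38228, T(12)=76460, T(13)=152916; answer 152916

152916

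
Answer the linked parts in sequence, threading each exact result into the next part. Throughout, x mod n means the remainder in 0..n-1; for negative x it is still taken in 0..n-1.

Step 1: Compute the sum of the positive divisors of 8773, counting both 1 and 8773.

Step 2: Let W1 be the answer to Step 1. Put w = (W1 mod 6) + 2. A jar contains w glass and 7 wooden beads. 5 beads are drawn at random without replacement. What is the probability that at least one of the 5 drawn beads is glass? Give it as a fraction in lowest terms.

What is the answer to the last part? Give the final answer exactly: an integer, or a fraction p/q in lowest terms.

422/429

Step 1: 8773 = 31 * 283; sigma = (1 + 31) * (1 + 283) = 32 * 284 = 9088; answer 9088
Step 2: W1 = 9088; w = 6; total draws C(13,5) = 1287; complement C(7,5) = 21; favorable 1287 - 21 = 1266; P = 422/429; answer 422/429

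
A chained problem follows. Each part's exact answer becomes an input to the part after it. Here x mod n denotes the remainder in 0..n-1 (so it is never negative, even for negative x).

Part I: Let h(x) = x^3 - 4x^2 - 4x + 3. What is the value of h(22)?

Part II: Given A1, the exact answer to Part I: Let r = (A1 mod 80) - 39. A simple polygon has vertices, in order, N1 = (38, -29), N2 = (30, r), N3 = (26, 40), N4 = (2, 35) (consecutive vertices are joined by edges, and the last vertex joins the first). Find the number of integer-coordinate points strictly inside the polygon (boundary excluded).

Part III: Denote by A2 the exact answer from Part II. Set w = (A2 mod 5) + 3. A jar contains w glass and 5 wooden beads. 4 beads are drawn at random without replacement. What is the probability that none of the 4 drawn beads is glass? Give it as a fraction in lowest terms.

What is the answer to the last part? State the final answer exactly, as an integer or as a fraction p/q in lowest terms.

1/14

Part I: 1*(22)^3 - 4*(22)^2 - 4*(22)^1 + 3 = (10648) + (-1936) + (-88) + (3) = 8627; answer 8627
Part II: A1 = 8627; r = 28; cross terms: (38*28 - 30*-29)=1934, (30*40 - 26*28)=472, (26*35 - 2*40)=830, (2*-29 - 38*35)=-1388; twice the area = |1848| = 1848; area = 924; boundary points = 1 + 4 + 1 + 4 = 10; strictly interior points = area - boundary/2 + 1 = 920; answer 920
Part III: A2 = 920; w = 3; total draws C(8,4) = 70; favorable C(5,4) = 5; P = 1/14; answer 1/14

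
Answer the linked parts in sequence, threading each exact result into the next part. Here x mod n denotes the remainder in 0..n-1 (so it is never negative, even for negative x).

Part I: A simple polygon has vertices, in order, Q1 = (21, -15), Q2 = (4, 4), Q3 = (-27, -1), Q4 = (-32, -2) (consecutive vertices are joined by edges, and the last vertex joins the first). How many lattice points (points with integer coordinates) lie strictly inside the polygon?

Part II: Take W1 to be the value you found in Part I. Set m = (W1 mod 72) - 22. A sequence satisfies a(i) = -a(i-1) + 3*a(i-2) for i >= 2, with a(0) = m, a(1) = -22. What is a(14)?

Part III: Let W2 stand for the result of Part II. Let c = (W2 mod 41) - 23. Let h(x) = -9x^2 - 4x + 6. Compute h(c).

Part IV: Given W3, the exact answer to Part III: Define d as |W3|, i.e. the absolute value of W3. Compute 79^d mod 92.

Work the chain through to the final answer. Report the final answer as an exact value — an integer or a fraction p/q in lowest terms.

9

Part I: cross terms: (21*4 - 4*-15)=144, (4*-1 - -27*4)=104, (-27*-2 - -32*-1)=22, (-32*-15 - 21*-2)=522; twice the area = |792| = 792; area = 396; boundary points = 1 + 1 + 1 + 1 = 4; strictly interior points = area - boundary/2 + 1 = 395; answer 395
Part II: W1 = 395; m = 13; a(2) = -1*(-22) + 3*(13) = 61; iterating: a(2)=61, a(3)=-127, a(4)=310, a(5)=-691, a(6)=1621, a(7)=-3694, a(8)=8557, a(9)=-19639, a(10)=45310, a(11)=-104227, a(12)=240157, a(13)=-552838, a(14)=1273309; answer 1273309
Part III: W2 = 1273309; c = -10; -9*(-10)^2 - 4*(-10)^1 + 6 = (-900) + (40) + (6) = -854; answer -854
Part IV: W3 = -854; d = 854; squarings mod 92: 79^1=79, 79^2=77, 79^4=41, 79^8=25, 79^16=73, 79^32=85, 79^64=49, 79^128=9, 79^256=81, 79^512=29; 79^854 = 79^2 * 79^4 * 79^16 * 79^64 * 79^256 * 79^512 = 9 (mod 92); answer 9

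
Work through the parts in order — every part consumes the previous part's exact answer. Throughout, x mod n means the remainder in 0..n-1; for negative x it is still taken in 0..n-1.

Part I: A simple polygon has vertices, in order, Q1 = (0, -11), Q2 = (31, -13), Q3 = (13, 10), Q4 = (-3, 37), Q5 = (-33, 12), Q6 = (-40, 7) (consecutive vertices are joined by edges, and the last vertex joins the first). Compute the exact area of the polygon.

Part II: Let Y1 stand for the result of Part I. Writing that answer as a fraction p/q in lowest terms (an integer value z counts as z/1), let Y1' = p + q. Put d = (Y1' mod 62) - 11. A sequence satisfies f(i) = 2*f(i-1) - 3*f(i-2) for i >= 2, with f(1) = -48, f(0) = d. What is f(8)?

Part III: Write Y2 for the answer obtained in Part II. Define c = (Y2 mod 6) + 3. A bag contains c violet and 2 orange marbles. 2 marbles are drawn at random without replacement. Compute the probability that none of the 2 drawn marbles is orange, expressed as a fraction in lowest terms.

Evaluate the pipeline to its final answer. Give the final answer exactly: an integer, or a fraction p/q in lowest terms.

Part I: cross terms: (0*-13 - 31*-11)=341, (31*10 - 13*-13)=479, (13*37 - -3*10)=511, (-3*12 - -33*37)=1185, (-33*7 - -40*12)=249, (-40*-11 - 0*7)=440; twice the area = |3205| = 3205; area = 3205/2; answer 3205/2
Part II: Y1 = 3205/2; threaded value p + q = 3207; d = 34; f(2) = 2*(-48) - 3*(34) = -198; iterating: f(2)=-198, f(3)=-252, f(4)=90, f(5)=936, f(6)=1602, f(7)=396, f(8)=-4014; answer -4014
Part III: Y2 = -4014; c = 3; total draws C(5,2) = 10; favorable C(3,2) = 3; P = 3/10; answer 3/10

3/10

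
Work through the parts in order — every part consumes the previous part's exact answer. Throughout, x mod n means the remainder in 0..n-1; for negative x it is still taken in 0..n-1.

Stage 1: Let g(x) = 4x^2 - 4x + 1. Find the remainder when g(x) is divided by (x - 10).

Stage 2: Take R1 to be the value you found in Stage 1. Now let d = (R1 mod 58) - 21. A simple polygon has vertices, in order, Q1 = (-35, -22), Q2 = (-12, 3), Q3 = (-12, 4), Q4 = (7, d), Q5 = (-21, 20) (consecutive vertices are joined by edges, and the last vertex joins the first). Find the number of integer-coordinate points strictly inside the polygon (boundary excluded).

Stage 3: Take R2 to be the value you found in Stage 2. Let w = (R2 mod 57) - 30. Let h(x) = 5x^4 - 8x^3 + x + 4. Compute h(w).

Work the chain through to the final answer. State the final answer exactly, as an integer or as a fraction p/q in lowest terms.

378322

Stage 1: remainder = value at the root: 4*(10)^2 - 4*(10)^1 + 1 = (400) + (-40) + (1) = 361; answer 361
Stage 2: R1 = 361; d = -8; cross terms: (-35*3 - -12*-22)=-369, (-12*4 - -12*3)=-12, (-12*-8 - 7*4)=68, (7*20 - -21*-8)=-28, (-21*-22 - -35*20)=1162; twice the area = |821| = 821; area = 821/2; boundary points = 1 + 1 + 1 + 28 + 14 = 45; strictly interior points = area - boundary/2 + 1 = 389; answer 389
Stage 3: R2 = 389; w = 17; 5*(17)^4 - 8*(17)^3 + 1*(17)^1 + 4 = (417605) + (-39304) + (17) + (4) = 378322; answer 378322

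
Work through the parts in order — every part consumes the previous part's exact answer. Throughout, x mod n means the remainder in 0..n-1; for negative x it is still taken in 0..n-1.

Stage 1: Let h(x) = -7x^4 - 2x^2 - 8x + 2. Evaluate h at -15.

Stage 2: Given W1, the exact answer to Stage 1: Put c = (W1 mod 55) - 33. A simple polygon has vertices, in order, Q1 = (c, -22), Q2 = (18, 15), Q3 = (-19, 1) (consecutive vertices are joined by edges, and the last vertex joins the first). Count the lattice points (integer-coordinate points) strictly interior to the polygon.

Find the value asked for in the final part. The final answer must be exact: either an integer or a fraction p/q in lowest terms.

656

Stage 1: -7*(-15)^4 - 2*(-15)^2 - 8*(-15)^1 + 2 = (-354375) + (-450) + (120) + (2) = -354703; answer -354703
Stage 2: W1 = -354703; c = 14; cross terms: (14*15 - 18*-22)=606, (18*1 - -19*15)=303, (-19*-22 - 14*1)=404; twice the area = |1313| = 1313; area = 1313/2; boundary points = 1 + 1 + 1 = 3; strictly interior points = area - boundary/2 + 1 = 656; answer 656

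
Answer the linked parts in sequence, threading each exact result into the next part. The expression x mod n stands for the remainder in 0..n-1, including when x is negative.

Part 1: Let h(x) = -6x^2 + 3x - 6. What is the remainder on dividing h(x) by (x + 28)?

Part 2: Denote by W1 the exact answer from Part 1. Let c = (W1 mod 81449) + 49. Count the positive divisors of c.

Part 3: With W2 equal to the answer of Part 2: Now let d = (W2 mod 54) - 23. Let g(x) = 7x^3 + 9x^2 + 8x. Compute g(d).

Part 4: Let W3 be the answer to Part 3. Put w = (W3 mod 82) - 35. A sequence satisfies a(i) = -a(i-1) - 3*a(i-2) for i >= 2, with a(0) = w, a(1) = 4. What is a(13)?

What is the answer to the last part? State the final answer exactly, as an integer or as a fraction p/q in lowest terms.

15364

Part 1: remainder = value at the root: -6*(-28)^2 + 3*(-28)^1 - 6 = (-4704) + (-84) + (-6) = -4794; answer -4794
Part 2: W1 = -4794; c = 76704; 76704 = 2^5 * 3 * 17 * 47; number of divisors = (5+1) * (1+1) * (1+1) * (1+1) = 48; answer 48
Part 3: W2 = 48; d = 25; 7*(25)^3 + 9*(25)^2 + 8*(25)^1 = (109375) + (5625) + (200) = 115200; answer 115200
Part 4: W3 = 115200; w = 37; a(2) = -1*(4) - 3*(37) = -115; iterating: a(2)=-115, a(3)=103, a(4)=242, a(5)=-551, a(6)=-175, a(7)=1828, a(8)=-1303, a(9)=-4181, a(10)=8090, a(11)=4453, a(12)=-28723, a(13)=15364; answer 15364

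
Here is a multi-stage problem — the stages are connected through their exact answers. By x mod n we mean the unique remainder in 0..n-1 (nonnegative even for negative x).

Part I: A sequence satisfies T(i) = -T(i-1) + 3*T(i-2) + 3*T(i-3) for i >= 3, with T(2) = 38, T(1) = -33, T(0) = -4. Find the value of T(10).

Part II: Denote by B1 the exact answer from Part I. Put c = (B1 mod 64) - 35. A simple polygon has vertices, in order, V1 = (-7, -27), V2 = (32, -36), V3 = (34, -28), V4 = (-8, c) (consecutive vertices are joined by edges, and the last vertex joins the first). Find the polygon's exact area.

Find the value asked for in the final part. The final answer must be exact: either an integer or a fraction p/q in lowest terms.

Part I: T(3) = -1*(38) + 3*(-33) + 3*(-4) = -149; iterating: T(3)=-149, T(4)=164, T(5)=-497, T(6)=542, T(7)=-1541, T(8)=1676, T(9)=-4673, T(10)=5078; answer 5078
Part II: B1 = 5078; c = -13; cross terms: (-7*-36 - 32*-27)=1116, (32*-28 - 34*-36)=328, (34*-13 - -8*-28)=-666, (-8*-27 - -7*-13)=125; twice the area = |903| = 903; area = 903/2; answer 903/2

903/2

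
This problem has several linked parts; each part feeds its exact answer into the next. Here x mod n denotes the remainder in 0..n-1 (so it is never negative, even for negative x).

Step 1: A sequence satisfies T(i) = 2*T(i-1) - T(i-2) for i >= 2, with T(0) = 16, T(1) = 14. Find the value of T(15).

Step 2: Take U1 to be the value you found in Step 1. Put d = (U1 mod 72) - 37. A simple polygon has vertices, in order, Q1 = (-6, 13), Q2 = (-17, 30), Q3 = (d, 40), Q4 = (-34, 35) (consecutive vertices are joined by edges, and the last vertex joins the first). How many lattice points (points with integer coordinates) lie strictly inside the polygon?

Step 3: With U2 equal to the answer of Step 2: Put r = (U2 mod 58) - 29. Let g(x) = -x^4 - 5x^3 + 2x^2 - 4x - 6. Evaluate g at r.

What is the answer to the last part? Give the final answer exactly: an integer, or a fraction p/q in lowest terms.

-367646

Step 1: T(2) = 2*(14) - 1*(16) = 12; iterating: T(2)=12, T(3)=10, T(4)=8, T(5)=6, T(6)=4, T(7)=2, T(8)=0, T(9)=-2, T(10)=-4, T(11)=-6, T(12)=-8, T(13)=-10, T(14)=-12, T(15)=-14; answer -14
Step 2: U1 = -14; d = 21; cross terms: (-6*30 - -17*13)=41, (-17*40 - 21*30)=-1310, (21*35 - -34*40)=2095, (-34*13 - -6*35)=-232; twice the area = |594| = 594; area = 297; boundary points = 1 + 2 + 5 + 2 = 10; strictly interior points = area - boundary/2 + 1 = 293; answer 293
Step 3: U2 = 293; r = -26; -1*(-26)^4 - 5*(-26)^3 + 2*(-26)^2 - 4*(-26)^1 - 6 = (-456976) + (87880) + (1352) + (104) + (-6) = -367646; answer -367646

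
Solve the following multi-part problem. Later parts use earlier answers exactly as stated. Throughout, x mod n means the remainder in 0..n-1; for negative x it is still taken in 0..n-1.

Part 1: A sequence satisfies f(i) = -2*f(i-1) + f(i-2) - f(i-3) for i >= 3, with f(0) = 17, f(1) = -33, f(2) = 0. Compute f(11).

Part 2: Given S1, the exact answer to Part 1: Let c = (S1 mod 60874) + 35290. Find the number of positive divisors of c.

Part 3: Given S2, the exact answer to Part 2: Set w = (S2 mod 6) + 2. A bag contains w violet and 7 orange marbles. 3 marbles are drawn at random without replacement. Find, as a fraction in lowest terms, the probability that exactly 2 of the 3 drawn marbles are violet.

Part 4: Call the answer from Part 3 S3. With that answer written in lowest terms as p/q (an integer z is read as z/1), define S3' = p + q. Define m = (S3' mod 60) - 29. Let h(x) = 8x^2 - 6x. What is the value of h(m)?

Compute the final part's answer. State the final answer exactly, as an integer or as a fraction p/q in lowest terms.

3320

Part 1: f(3) = -2*(0) + 1*(-33) - 1*(17) = -50; iterating: f(3)=-50, f(4)=133, f(5)=-316, f(6)=815, f(7)=-2079, f(8)=5289, f(9)=-13472, f(10)=34312, f(11)=-87385; answer -87385
Part 2: S1 = -87385; c = 69653; 69653 is prime, so its only divisors are 1 and 69653; count = 2; answer 2
Part 3: S2 = 2; w = 4; total draws C(11,3) = 165; favorable C(4,2)*C(7,1) = 42; P = 14/55; answer 14/55
Part 4: S3 = 14/55; threaded value p + q = 69; m = -20; 8*(-20)^2 - 6*(-20)^1 = (3200) + (120) = 3320; answer 3320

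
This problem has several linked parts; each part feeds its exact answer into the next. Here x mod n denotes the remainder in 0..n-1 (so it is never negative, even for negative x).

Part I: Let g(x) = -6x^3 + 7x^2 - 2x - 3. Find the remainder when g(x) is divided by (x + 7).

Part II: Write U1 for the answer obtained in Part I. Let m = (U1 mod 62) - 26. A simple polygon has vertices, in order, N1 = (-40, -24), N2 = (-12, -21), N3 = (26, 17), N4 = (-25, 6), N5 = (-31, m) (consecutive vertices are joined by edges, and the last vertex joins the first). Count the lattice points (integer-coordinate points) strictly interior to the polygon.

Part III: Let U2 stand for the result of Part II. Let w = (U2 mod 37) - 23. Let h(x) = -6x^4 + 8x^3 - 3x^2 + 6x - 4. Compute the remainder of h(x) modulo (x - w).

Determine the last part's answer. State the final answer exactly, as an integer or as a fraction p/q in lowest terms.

-33727

Part I: remainder = value at the root: -6*(-7)^3 + 7*(-7)^2 - 2*(-7)^1 - 3 = (2058) + (343) + (14) + (-3) = 2412; answer 2412
Part II: U1 = 2412; m = 30; cross terms: (-40*-21 - -12*-24)=552, (-12*17 - 26*-21)=342, (26*6 - -25*17)=581, (-25*30 - -31*6)=-564, (-31*-24 - -40*30)=1944; twice the area = |2855| = 2855; area = 2855/2; boundary points = 1 + 38 + 1 + 6 + 9 = 55; strictly interior points = area - boundary/2 + 1 = 1401; answer 1401
Part III: U2 = 1401; w = 9; remainder = value at the root: -6*(9)^4 + 8*(9)^3 - 3*(9)^2 + 6*(9)^1 - 4 = (-39366) + (5832) + (-243) + (54) + (-4) = -33727; answer -33727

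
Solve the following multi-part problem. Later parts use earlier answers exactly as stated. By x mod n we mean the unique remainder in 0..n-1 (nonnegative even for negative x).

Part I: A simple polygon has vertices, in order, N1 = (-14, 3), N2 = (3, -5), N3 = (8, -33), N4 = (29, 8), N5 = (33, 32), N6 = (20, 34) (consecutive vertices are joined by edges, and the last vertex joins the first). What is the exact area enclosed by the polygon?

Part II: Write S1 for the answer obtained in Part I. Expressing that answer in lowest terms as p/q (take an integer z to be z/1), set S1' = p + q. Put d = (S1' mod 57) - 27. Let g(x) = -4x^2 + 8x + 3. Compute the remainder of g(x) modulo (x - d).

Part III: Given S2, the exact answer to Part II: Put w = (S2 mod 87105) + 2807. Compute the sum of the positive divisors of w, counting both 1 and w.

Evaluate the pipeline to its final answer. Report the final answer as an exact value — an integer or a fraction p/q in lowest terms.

6528

Part I: cross terms: (-14*-5 - 3*3)=61, (3*-33 - 8*-5)=-59, (8*8 - 29*-33)=1021, (29*32 - 33*8)=664, (33*34 - 20*32)=482, (20*3 - -14*34)=536; twice the area = |2705| = 2705; area = 2705/2; answer 2705/2
Part II: S1 = 2705/2; threaded value p + q = 2707; d = 1; remainder = value at the root: -4*(1)^2 + 8*(1)^1 + 3 = (-4) + (8) + (3) = 7; answer 7
Part III: S2 = 7; w = 2814; 2814 = 2 * 3 * 7 * 67; sigma = (1 + 2) * (1 + 3) * (1 + 7) * (1 + 67) = 3 * 4 * 8 * 68 = 6528; answer 6528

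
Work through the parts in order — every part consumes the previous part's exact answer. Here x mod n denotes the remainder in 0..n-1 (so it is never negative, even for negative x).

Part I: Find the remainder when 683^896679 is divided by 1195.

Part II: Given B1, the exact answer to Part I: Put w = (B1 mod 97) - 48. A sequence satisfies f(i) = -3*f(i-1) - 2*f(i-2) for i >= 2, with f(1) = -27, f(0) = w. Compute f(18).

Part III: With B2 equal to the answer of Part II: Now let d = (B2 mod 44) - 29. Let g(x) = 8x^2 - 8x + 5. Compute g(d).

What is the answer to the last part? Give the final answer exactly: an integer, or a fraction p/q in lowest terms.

Part I: squarings mod 1195: 683^1=683, 683^2=439, 683^4=326, 683^8=1116, 683^16=266, 683^32=251, 683^64=861, 683^128=421, 683^256=381, 683^512=566, 683^1024=96, 683^2048=851, 683^4096=31, 683^8192=961, 683^16384=981, 683^32768=386, 683^65536=816, 683^131072=241, 683^262144=721, 683^524288=16; 683^896679 = 683^1 * 683^2 * 683^4 * 683^32 * 683^128 * 683^512 * 683^1024 * 683^2048 * 683^8192 * 683^32768 * 683^65536 * 683^262144 * 683^524288 = 1067 (mod 1195); answer 1067
Part II: B1 = 1067; w = -48; f(2) = -3*(-27) - 2*(-48) = 177; iterating: f(2)=177, f(3)=-477, f(4)=1077, f(5)=-2277, f(6)=4677, f(7)=-9477, f(8)=19077, f(9)=-38277, f(10)=76677, f(11)=-153477, f(12)=307077, f(13)=-614277, f(14)=1228677, f(15)=-2457477, f(16)=4915077, f(17)=-9830277, f(18)=19660677; answer 19660677
Part III: B2 = 19660677; d = -4; 8*(-4)^2 - 8*(-4)^1 + 5 = (128) + (32) + (5) = 165; answer 165

165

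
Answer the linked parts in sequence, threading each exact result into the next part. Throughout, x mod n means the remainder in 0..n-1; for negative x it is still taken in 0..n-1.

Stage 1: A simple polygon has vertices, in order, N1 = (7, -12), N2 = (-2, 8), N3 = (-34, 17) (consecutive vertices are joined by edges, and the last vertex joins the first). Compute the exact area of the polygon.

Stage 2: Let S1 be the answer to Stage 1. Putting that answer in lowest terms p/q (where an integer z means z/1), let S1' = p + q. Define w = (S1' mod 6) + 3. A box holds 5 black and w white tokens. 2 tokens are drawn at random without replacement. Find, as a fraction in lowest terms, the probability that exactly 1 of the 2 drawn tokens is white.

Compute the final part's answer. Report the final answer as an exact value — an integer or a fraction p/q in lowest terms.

Stage 1: cross terms: (7*8 - -2*-12)=32, (-2*17 - -34*8)=238, (-34*-12 - 7*17)=289; twice the area = |559| = 559; area = 559/2; answer 559/2
Stage 2: S1 = 559/2; threaded value p + q = 561; w = 6; total draws C(11,2) = 55; favorable C(6,1)*C(5,1) = 30; P = 6/11; answer 6/11

6/11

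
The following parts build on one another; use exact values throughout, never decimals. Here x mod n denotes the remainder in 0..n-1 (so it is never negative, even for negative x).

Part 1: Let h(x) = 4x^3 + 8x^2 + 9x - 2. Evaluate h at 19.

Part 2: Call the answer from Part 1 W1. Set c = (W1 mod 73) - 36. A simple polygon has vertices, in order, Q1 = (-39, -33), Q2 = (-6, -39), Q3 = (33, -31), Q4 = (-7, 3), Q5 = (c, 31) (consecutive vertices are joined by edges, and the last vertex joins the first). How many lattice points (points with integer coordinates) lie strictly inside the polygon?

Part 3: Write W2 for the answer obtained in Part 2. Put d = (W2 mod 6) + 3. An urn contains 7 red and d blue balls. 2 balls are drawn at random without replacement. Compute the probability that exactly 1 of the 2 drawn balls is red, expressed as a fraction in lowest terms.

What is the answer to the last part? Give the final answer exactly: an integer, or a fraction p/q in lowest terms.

35/66

Part 1: 4*(19)^3 + 8*(19)^2 + 9*(19)^1 - 2 = (27436) + (2888) + (171) + (-2) = 30493; answer 30493
Part 2: W1 = 30493; c = 16; cross terms: (-39*-39 - -6*-33)=1323, (-6*-31 - 33*-39)=1473, (33*3 - -7*-31)=-118, (-7*31 - 16*3)=-265, (16*-33 - -39*31)=681; twice the area = |3094| = 3094; area = 1547; boundary points = 3 + 1 + 2 + 1 + 1 = 8; strictly interior points = area - boundary/2 + 1 = 1544; answer 1544
Part 3: W2 = 1544; d = 5; total draws C(12,2) = 66; favorable C(7,1)*C(5,1) = 35; P = 35/66; answer 35/66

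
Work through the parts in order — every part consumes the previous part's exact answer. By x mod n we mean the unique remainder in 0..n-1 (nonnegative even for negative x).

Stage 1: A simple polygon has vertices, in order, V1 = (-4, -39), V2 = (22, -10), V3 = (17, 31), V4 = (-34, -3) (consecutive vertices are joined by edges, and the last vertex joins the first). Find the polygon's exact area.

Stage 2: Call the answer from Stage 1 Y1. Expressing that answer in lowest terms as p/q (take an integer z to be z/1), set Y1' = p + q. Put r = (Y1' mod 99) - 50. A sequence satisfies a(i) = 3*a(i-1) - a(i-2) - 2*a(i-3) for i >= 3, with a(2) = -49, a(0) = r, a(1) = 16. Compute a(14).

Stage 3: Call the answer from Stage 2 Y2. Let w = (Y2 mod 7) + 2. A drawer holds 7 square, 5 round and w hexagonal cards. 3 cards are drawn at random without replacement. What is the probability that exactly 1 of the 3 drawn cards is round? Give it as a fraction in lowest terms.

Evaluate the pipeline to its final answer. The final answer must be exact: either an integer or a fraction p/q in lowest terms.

45/91

Stage 1: cross terms: (-4*-10 - 22*-39)=898, (22*31 - 17*-10)=852, (17*-3 - -34*31)=1003, (-34*-39 - -4*-3)=1314; twice the area = |4067| = 4067; area = 4067/2; answer 4067/2
Stage 2: Y1 = 4067/2; threaded value p + q = 4069; r = -40; a(3) = 3*(-49) - 1*(16) - 2*(-40) = -83; iterating: a(3)=-83, a(4)=-232, a(5)=-515, a(6)=-1147, a(7)=-2462, a(8)=-5209, a(9)=-10871, a(10)=-22480, a(11)=-46151, a(12)=-94231, a(13)=-191582, a(14)=-388213; answer -388213
Stage 3: Y2 = -388213; w = 2; total draws C(14,3) = 364; favorable C(5,1)*C(9,2) = 180; P = 45/91; answer 45/91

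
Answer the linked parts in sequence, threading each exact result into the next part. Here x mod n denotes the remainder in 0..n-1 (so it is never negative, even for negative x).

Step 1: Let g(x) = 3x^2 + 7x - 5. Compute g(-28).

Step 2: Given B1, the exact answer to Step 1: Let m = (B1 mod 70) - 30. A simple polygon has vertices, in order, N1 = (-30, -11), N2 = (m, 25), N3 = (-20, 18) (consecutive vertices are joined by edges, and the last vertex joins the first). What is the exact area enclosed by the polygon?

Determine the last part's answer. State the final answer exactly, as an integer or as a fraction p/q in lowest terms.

Step 1: 3*(-28)^2 + 7*(-28)^1 - 5 = (2352) + (-196) + (-5) = 2151; answer 2151
Step 2: B1 = 2151; m = 21; cross terms: (-30*25 - 21*-11)=-519, (21*18 - -20*25)=878, (-20*-11 - -30*18)=760; twice the area = |1119| = 1119; area = 1119/2; answer 1119/2

1119/2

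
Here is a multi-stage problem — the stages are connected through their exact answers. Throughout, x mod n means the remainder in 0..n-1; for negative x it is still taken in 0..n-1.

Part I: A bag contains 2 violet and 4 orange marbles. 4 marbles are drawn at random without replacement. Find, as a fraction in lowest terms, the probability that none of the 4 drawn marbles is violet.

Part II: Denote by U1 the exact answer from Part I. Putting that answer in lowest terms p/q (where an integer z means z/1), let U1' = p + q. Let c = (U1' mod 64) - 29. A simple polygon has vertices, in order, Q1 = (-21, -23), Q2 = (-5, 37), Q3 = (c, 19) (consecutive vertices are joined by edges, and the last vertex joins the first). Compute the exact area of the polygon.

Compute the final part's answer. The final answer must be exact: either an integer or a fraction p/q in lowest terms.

96

Part I: total draws C(6,4) = 15; favorable C(4,4) = 1; P = 1/15; answer 1/15
Part II: U1 = 1/15; threaded value p + q = 16; c = -13; cross terms: (-21*37 - -5*-23)=-892, (-5*19 - -13*37)=386, (-13*-23 - -21*19)=698; twice the area = |192| = 192; area = 96; answer 96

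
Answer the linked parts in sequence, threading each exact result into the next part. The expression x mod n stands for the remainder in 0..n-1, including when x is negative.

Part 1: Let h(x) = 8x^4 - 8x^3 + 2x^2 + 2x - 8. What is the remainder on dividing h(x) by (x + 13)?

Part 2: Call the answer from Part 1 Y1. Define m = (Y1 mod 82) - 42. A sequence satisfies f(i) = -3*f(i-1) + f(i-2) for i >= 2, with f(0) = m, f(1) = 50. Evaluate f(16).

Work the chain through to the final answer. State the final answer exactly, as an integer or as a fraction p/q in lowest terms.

-2813789750

Part 1: remainder = value at the root: 8*(-13)^4 - 8*(-13)^3 + 2*(-13)^2 + 2*(-13)^1 - 8 = (228488) + (17576) + (338) + (-26) + (-8) = 246368; answer 246368
Part 2: Y1 = 246368; m = -2; f(2) = -3*(50) + 1*(-2) = -152; iterating: f(2)=-152, f(3)=506, f(4)=-1670, f(5)=5516, f(6)=-18218, f(7)=60170, f(8)=-198728, f(9)=656354, f(10)=-2167790, f(11)=7159724, f(12)=-23646962, f(13)=78100610, f(14)=-257948792, f(15)=851946986, f(16)=-2813789750; answer -2813789750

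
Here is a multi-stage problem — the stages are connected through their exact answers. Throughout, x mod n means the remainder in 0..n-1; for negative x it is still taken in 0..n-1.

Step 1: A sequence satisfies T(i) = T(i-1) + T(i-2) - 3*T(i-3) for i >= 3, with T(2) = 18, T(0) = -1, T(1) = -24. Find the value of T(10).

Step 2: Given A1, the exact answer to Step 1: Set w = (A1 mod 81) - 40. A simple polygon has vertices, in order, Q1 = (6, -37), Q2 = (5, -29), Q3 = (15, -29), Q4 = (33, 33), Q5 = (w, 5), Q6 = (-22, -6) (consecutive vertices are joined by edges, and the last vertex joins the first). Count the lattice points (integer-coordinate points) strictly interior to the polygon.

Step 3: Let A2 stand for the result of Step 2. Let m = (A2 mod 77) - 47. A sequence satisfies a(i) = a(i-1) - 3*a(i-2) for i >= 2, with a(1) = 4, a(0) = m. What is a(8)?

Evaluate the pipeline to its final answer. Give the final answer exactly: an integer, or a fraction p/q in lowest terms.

Step 1: T(3) = 1*(18) + 1*(-24) - 3*(-1) = -3; iterating: T(3)=-3, T(4)=87, T(5)=30, T(6)=126, T(7)=-105, T(8)=-69, T(9)=-552, T(10)=-306; answer -306
Step 2: A1 = -306; w = -22; cross terms: (6*-29 - 5*-37)=11, (5*-29 - 15*-29)=290, (15*33 - 33*-29)=1452, (33*5 - -22*33)=891, (-22*-6 - -22*5)=242, (-22*-37 - 6*-6)=850; twice the area = |3736| = 3736; area = 1868; boundary points = 1 + 10 + 2 + 1 + 11 + 1 = 26; strictly interior points = area - boundary/2 + 1 = 1856; answer 1856
Step 3: A2 = 1856; m = -39; a(2) = 1*(4) - 3*(-39) = 121; iterating: a(2)=121, a(3)=109, a(4)=-254, a(5)=-581, a(6)=181, a(7)=1924, a(8)=1381; answer 1381

1381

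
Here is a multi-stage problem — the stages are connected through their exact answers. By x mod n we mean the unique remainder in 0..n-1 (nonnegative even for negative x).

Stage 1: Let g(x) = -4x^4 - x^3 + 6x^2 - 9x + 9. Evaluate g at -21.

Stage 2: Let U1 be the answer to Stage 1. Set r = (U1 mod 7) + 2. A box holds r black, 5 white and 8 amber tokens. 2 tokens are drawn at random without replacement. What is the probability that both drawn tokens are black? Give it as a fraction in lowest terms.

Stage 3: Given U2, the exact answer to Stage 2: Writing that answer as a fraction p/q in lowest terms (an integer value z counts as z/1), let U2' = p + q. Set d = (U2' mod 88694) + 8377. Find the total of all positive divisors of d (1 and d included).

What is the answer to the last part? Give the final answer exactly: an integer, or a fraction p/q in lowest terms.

Stage 1: -4*(-21)^4 - 1*(-21)^3 + 6*(-21)^2 - 9*(-21)^1 + 9 = (-777924) + (9261) + (2646) + (189) + (9) = -765819; answer -765819
Stage 2: U1 = -765819; r = 4; total draws C(17,2) = 136; favorable C(4,2) = 6; P = 3/68; answer 3/68
Stage 3: U2 = 3/68; threaded value p + q = 71; d = 8448; 8448 = 2^8 * 3 * 11; sigma = (1 + 2 + 4 + 8 + 16 + 32 + 64 + 128 + 256) * (1 + 3) * (1 + 11) = 511 * 4 * 12 = 24528; answer 24528

24528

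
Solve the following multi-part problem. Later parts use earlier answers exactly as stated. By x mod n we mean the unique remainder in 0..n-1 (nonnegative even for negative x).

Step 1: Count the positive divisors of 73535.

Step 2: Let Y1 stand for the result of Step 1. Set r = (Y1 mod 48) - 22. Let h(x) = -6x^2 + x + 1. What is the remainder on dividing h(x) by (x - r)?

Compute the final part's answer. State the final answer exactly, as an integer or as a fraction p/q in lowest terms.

-221

Step 1: 73535 = 5 * 7 * 11 * 191; number of divisors = (1+1) * (1+1) * (1+1) * (1+1) = 16; answer 16
Step 2: Y1 = 16; r = -6; remainder = value at the root: -6*(-6)^2 + 1*(-6)^1 + 1 = (-216) + (-6) + (1) = -221; answer -221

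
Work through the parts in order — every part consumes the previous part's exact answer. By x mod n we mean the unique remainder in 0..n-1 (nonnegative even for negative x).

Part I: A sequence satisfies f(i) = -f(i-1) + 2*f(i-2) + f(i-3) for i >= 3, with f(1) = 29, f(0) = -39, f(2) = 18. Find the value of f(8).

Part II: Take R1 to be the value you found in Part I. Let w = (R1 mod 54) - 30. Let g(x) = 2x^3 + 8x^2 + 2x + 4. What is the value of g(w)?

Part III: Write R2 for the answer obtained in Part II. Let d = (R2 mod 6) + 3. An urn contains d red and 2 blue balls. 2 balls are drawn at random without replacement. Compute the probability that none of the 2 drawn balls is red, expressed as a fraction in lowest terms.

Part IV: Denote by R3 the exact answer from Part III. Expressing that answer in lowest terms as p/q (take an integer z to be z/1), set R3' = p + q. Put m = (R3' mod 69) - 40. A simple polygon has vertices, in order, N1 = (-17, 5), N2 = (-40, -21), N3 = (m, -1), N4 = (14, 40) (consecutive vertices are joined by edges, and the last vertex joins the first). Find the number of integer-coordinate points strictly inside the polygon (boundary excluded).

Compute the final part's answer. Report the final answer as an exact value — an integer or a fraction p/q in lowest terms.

588

Part I: f(3) = -1*(18) + 2*(29) + 1*(-39) = 1; iterating: f(3)=1, f(4)=64, f(5)=-44, f(6)=173, f(7)=-197, f(8)=499; answer 499
Part II: R1 = 499; w = -17; 2*(-17)^3 + 8*(-17)^2 + 2*(-17)^1 + 4 = (-9826) + (2312) + (-34) + (4) = -7544; answer -7544
Part III: R2 = -7544; d = 7; total draws C(9,2) = 36; favorable C(2,2) = 1; P = 1/36; answer 1/36
Part IV: R3 = 1/36; threaded value p + q = 37; m = -3; cross terms: (-17*-21 - -40*5)=557, (-40*-1 - -3*-21)=-23, (-3*40 - 14*-1)=-106, (14*5 - -17*40)=750; twice the area = |1178| = 1178; area = 589; boundary points = 1 + 1 + 1 + 1 = 4; strictly interior points = area - boundary/2 + 1 = 588; answer 588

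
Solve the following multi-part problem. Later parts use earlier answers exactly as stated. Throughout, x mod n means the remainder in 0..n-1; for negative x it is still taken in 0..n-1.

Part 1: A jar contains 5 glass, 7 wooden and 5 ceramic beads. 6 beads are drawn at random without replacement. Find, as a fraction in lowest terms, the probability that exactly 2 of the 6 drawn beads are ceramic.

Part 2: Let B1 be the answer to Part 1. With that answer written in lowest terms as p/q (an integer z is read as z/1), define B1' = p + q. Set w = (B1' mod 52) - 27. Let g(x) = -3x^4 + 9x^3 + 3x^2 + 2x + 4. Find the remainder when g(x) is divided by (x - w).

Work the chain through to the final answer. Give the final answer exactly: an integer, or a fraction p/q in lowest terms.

Part 1: total draws C(17,6) = 12376; favorable C(5,2)*C(12,4) = 4950; P = 2475/6188; answer 2475/6188
Part 2: B1 = 2475/6188; threaded value p + q = 8663; w = 4; remainder = value at the root: -3*(4)^4 + 9*(4)^3 + 3*(4)^2 + 2*(4)^1 + 4 = (-768) + (576) + (48) + (8) + (4) = -132; answer -132

-132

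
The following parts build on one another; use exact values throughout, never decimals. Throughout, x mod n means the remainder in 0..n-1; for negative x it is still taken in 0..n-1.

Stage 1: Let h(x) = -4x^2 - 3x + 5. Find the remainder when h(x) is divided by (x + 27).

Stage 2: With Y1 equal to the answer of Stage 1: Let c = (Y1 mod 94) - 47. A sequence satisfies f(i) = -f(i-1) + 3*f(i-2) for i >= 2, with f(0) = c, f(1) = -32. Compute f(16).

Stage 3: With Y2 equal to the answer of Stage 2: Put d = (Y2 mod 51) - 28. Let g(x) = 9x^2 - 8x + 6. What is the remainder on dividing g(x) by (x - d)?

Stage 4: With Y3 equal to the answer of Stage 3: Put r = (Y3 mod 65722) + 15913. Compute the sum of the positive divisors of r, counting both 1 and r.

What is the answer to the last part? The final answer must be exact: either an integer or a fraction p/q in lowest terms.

Stage 1: remainder = value at the root: -4*(-27)^2 - 3*(-27)^1 + 5 = (-2916) + (81) + (5) = -2830; answer -2830
Stage 2: Y1 = -2830; c = 37; f(2) = -1*(-32) + 3*(37) = 143; iterating: f(2)=143, f(3)=-239, f(4)=668, f(5)=-1385, f(6)=3389, f(7)=-7544, f(8)=17711, f(9)=-40343, f(10)=93476, f(11)=-214505, f(12)=494933, f(13)=-1138448, f(14)=2623247, f(15)=-6038591, f(16)=13908332; answer 13908332
Stage 3: Y2 = 13908332; d = -8; remainder = value at the root: 9*(-8)^2 - 8*(-8)^1 + 6 = (576) + (64) + (6) = 646; answer 646
Stage 4: Y3 = 646; r = 16559; 16559 = 29 * 571; sigma = (1 + 29) * (1 + 571) = 30 * 572 = 17160; answer 17160

17160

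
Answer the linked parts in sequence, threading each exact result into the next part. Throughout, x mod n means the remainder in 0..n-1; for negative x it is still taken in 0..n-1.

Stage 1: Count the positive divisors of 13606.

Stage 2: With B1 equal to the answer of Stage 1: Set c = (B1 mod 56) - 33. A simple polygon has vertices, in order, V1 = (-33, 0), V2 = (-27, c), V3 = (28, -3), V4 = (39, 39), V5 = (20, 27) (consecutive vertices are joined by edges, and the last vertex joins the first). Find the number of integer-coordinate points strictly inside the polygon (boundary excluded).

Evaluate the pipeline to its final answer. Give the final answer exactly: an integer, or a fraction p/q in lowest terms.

2110

Stage 1: 13606 = 2 * 6803; number of divisors = (1+1) * (1+1) = 4; answer 4
Stage 2: B1 = 4; c = -29; cross terms: (-33*-29 - -27*0)=957, (-27*-3 - 28*-29)=893, (28*39 - 39*-3)=1209, (39*27 - 20*39)=273, (20*0 - -33*27)=891; twice the area = |4223| = 4223; area = 4223/2; boundary points = 1 + 1 + 1 + 1 + 1 = 5; strictly interior points = area - boundary/2 + 1 = 2110; answer 2110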